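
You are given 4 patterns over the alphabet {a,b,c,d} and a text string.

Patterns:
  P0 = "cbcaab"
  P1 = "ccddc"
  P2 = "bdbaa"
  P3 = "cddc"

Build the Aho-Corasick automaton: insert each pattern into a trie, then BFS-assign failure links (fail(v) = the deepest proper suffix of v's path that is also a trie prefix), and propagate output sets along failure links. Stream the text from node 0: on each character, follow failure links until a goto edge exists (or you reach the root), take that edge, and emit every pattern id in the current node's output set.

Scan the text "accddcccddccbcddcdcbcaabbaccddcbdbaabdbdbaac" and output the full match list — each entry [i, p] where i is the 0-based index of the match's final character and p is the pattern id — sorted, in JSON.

Build:
Trie (insert patterns):
  n0 'ε': b→11 c→1
  n1 'c': b→2 c→7 d→16
  n2 'cb': c→3
  n3 'cbc': a→4
  n4 'cbca': a→5
  n5 'cbcaa': b→6
  n6 'cbcaab': ·  ←P0
  n7 'cc': d→8
  n8 'ccd': d→9
  n9 'ccdd': c→10
  n10 'ccddc': ·  ←P1
  n11 'b': d→12
  n12 'bd': b→13
  n13 'bdb': a→14
  n14 'bdba': a→15
  n15 'bdbaa': ·  ←P2
  n16 'cd': d→17
  n17 'cdd': c→18
  n18 'cddc': ·  ←P3

BFS fail/out derivation:
  fail(1) 'c': from fail(0)=0 chase 'c': 0 ⇒ 0;  out=∅∪out(0)=∅
  fail(11) 'b': from fail(0)=0 chase 'b': 0 ⇒ 0;  out=∅∪out(0)=∅
  fail(2) 'cb': from fail(1)=0 chase 'b': 0 ⇒ 11;  out=∅∪out(11)=∅
  fail(7) 'cc': from fail(1)=0 chase 'c': 0 ⇒ 1;  out=∅∪out(1)=∅
  fail(12) 'bd': from fail(11)=0 chase 'd': 0 ⇒ 0;  out=∅∪out(0)=∅
  fail(16) 'cd': from fail(1)=0 chase 'd': 0 ⇒ 0;  out=∅∪out(0)=∅
  fail(3) 'cbc': from fail(2)=11 chase 'c': 11→0 ⇒ 1;  out=∅∪out(1)=∅
  fail(8) 'ccd': from fail(7)=1 chase 'd': 1 ⇒ 16;  out=∅∪out(16)=∅
  fail(13) 'bdb': from fail(12)=0 chase 'b': 0 ⇒ 11;  out=∅∪out(11)=∅
  fail(17) 'cdd': from fail(16)=0 chase 'd': 0 ⇒ 0;  out=∅∪out(0)=∅
  fail(4) 'cbca': from fail(3)=1 chase 'a': 1→0 ⇒ 0;  out=∅∪out(0)=∅
  fail(9) 'ccdd': from fail(8)=16 chase 'd': 16 ⇒ 17;  out=∅∪out(17)=∅
  fail(14) 'bdba': from fail(13)=11 chase 'a': 11→0 ⇒ 0;  out=∅∪out(0)=∅
  fail(18) 'cddc': from fail(17)=0 chase 'c': 0 ⇒ 1;  out={3}∪out(1)={3}
  fail(5) 'cbcaa': from fail(4)=0 chase 'a': 0 ⇒ 0;  out=∅∪out(0)=∅
  fail(10) 'ccddc': from fail(9)=17 chase 'c': 17 ⇒ 18;  out={1}∪out(18)={1,3}
  fail(15) 'bdbaa': from fail(14)=0 chase 'a': 0 ⇒ 0;  out={2}∪out(0)={2}
  fail(6) 'cbcaab': from fail(5)=0 chase 'b': 0 ⇒ 11;  out={0}∪out(11)={0}

Run:
pos 0 'a': at 0
pos 1 'c': at 1
pos 2 'c': at 7
pos 3 'd': at 8
pos 4 'd': at 9
pos 5 'c': at 10  emit P1@[1:5],P3@[2:5]
pos 6 'c': at 7 ·f
pos 7 'c': at 7 ·f
pos 8 'd': at 8
pos 9 'd': at 9
pos 10 'c': at 10  emit P1@[6:10],P3@[7:10]
pos 11 'c': at 7 ·f
pos 12 'b': at 2 ·f
pos 13 'c': at 3
pos 14 'd': at 16 ·f
pos 15 'd': at 17
pos 16 'c': at 18  emit P3@[13:16]
pos 17 'd': at 16 ·f
pos 18 'c': at 1 ·f
pos 19 'b': at 2
pos 20 'c': at 3
pos 21 'a': at 4
pos 22 'a': at 5
pos 23 'b': at 6  emit P0@[18:23]
pos 24 'b': at 11 ·f
pos 25 'a': at 0 ·f
pos 26 'c': at 1
pos 27 'c': at 7
pos 28 'd': at 8
pos 29 'd': at 9
pos 30 'c': at 10  emit P1@[26:30],P3@[27:30]
pos 31 'b': at 2 ·f
pos 32 'd': at 12 ·f
pos 33 'b': at 13
pos 34 'a': at 14
pos 35 'a': at 15  emit P2@[31:35]
pos 36 'b': at 11 ·f
pos 37 'd': at 12
pos 38 'b': at 13
pos 39 'd': at 12 ·f
pos 40 'b': at 13
pos 41 'a': at 14
pos 42 'a': at 15  emit P2@[38:42]
pos 43 'c': at 1 ·f

All matches (sorted): [[5,1],[5,3],[10,1],[10,3],[16,3],[23,0],[30,1],[30,3],[35,2],[42,2]]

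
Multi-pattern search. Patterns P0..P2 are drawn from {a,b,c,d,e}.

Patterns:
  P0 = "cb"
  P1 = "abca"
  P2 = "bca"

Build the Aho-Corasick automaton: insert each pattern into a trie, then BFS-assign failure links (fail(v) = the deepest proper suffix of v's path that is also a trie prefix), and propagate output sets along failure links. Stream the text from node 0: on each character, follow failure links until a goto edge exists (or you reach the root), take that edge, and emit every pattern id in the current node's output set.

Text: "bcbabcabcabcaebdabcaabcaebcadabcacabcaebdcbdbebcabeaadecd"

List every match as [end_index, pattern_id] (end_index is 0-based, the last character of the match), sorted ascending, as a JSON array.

Construct AC machine:
Trie (insert patterns):
  0='ε' goto a→3 b→7 c→1
  1='c' goto b→2
  2='cb' goto ·  [P0 ends]
  3='a' goto b→4
  4='ab' goto c→5
  5='abc' goto a→6
  6='abca' goto ·  [P1 ends]
  7='b' goto c→8
  8='bc' goto a→9
  9='bca' goto ·  [P2 ends]

BFS fail/out derivation:
  n1('c'): parent n0 fail=0; on 'c' 0 → fail=0;  out ∅∪∅=∅
  n3('a'): parent n0 fail=0; on 'a' 0 → fail=0;  out ∅∪∅=∅
  n7('b'): parent n0 fail=0; on 'b' 0 → fail=0;  out ∅∪∅=∅
  n2('cb'): parent n1 fail=0; on 'b' 0 → fail=7;  out {0}∪∅={0}
  n4('ab'): parent n3 fail=0; on 'b' 0 → fail=7;  out ∅∪∅=∅
  n8('bc'): parent n7 fail=0; on 'c' 0 → fail=1;  out ∅∪∅=∅
  n5('abc'): parent n4 fail=7; on 'c' 7 → fail=8;  out ∅∪∅=∅
  n9('bca'): parent n8 fail=1; on 'a' 1→0 → fail=3;  out {2}∪∅={2}
  n6('abca'): parent n5 fail=8; on 'a' 8 → fail=9;  out {1}∪{2}={1,2}

Text stream:
pos 0 'b': at 7
pos 1 'c': at 8
pos 2 'b': at 2 (via fail)  emit P0@[1:2]
pos 3 'a': at 3 (via fail)
pos 4 'b': at 4
pos 5 'c': at 5
pos 6 'a': at 6  emit P1@[3:6],P2@[4:6]
pos 7 'b': at 4 (via fail)
pos 8 'c': at 5
pos 9 'a': at 6  emit P1@[6:9],P2@[7:9]
pos 10 'b': at 4 (via fail)
pos 11 'c': at 5
pos 12 'a': at 6  emit P1@[9:12],P2@[10:12]
pos 13 'e': at 0 (via fail)
pos 14 'b': at 7
pos 15 'd': at 0 (via fail)
pos 16 'a': at 3
pos 17 'b': at 4
pos 18 'c': at 5
pos 19 'a': at 6  emit P1@[16:19],P2@[17:19]
pos 20 'a': at 3 (via fail)
pos 21 'b': at 4
pos 22 'c': at 5
pos 23 'a': at 6  emit P1@[20:23],P2@[21:23]
pos 24 'e': at 0 (via fail)
pos 25 'b': at 7
pos 26 'c': at 8
pos 27 'a': at 9  emit P2@[25:27]
pos 28 'd': at 0 (via fail)
pos 29 'a': at 3
pos 30 'b': at 4
pos 31 'c': at 5
pos 32 'a': at 6  emit P1@[29:32],P2@[30:32]
pos 33 'c': at 1 (via fail)
pos 34 'a': at 3 (via fail)
pos 35 'b': at 4
pos 36 'c': at 5
pos 37 'a': at 6  emit P1@[34:37],P2@[35:37]
pos 38 'e': at 0 (via fail)
pos 39 'b': at 7
pos 40 'd': at 0 (via fail)
pos 41 'c': at 1
pos 42 'b': at 2  emit P0@[41:42]
pos 43 'd': at 0 (via fail)
pos 44 'b': at 7
pos 45 'e': at 0 (via fail)
pos 46 'b': at 7
pos 47 'c': at 8
pos 48 'a': at 9  emit P2@[46:48]
pos 49 'b': at 4 (via fail)
pos 50 'e': at 0 (via fail)
pos 51 'a': at 3
pos 52 'a': at 3 (via fail)
pos 53 'd': at 0 (via fail)
pos 54 'e': at 0
pos 55 'c': at 1
pos 56 'd': at 0 (via fail)

Result: [[2,0],[6,1],[6,2],[9,1],[9,2],[12,1],[12,2],[19,1],[19,2],[23,1],[23,2],[27,2],[32,1],[32,2],[37,1],[37,2],[42,0],[48,2]]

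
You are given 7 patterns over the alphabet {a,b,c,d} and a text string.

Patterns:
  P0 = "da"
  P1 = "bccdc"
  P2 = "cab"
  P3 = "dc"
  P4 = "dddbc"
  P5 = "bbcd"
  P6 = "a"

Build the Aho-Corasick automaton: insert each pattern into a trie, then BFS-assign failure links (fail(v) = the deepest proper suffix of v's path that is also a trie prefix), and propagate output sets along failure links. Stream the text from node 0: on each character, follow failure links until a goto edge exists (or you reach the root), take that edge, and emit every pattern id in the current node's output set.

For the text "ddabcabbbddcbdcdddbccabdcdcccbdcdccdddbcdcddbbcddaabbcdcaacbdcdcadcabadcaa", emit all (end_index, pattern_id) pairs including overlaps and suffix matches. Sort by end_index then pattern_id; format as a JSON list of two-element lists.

Build:
Trie (insert patterns):
  n0 'ε': a→19 b→3 c→8 d→1
  n1 'd': a→2 c→11 d→12
  n2 'da': ·  ←P0
  n3 'b': b→16 c→4
  n4 'bc': c→5
  n5 'bcc': d→6
  n6 'bccd': c→7
  n7 'bccdc': ·  ←P1
  n8 'c': a→9
  n9 'ca': b→10
  n10 'cab': ·  ←P2
  n11 'dc': ·  ←P3
  n12 'dd': d→13
  n13 'ddd': b→14
  n14 'dddb': c→15
  n15 'dddbc': ·  ←P4
  n16 'bb': c→17
  n17 'bbc': d→18
  n18 'bbcd': ·  ←P5
  n19 'a': ·  ←P6

Failure links (BFS by depth):
  n1('d'): parent n0 fail=0; on 'd' 0 → fail=0;  out ∅∪∅=∅
  n3('b'): parent n0 fail=0; on 'b' 0 → fail=0;  out ∅∪∅=∅
  n8('c'): parent n0 fail=0; on 'c' 0 → fail=0;  out ∅∪∅=∅
  n19('a'): parent n0 fail=0; on 'a' 0 → fail=0;  out {6}∪∅={6}
  n2('da'): parent n1 fail=0; on 'a' 0 → fail=19;  out {0}∪{6}={0,6}
  n4('bc'): parent n3 fail=0; on 'c' 0 → fail=8;  out ∅∪∅=∅
  n9('ca'): parent n8 fail=0; on 'a' 0 → fail=19;  out ∅∪{6}={6}
  n11('dc'): parent n1 fail=0; on 'c' 0 → fail=8;  out {3}∪∅={3}
  n12('dd'): parent n1 fail=0; on 'd' 0 → fail=1;  out ∅∪∅=∅
  n16('bb'): parent n3 fail=0; on 'b' 0 → fail=3;  out ∅∪∅=∅
  n5('bcc'): parent n4 fail=8; on 'c' 8→0 → fail=8;  out ∅∪∅=∅
  n10('cab'): parent n9 fail=19; on 'b' 19→0 → fail=3;  out {2}∪∅={2}
  n13('ddd'): parent n12 fail=1; on 'd' 1 → fail=12;  out ∅∪∅=∅
  n17('bbc'): parent n16 fail=3; on 'c' 3 → fail=4;  out ∅∪∅=∅
  n6('bccd'): parent n5 fail=8; on 'd' 8→0 → fail=1;  out ∅∪∅=∅
  n14('dddb'): parent n13 fail=12; on 'b' 12→1→0 → fail=3;  out ∅∪∅=∅
  n18('bbcd'): parent n17 fail=4; on 'd' 4→8→0 → fail=1;  out {5}∪∅={5}
  n7('bccdc'): parent n6 fail=1; on 'c' 1 → fail=11;  out {1}∪{3}={1,3}
  n15('dddbc'): parent n14 fail=3; on 'c' 3 → fail=4;  out {4}∪∅={4}

Text stream:
i=0 'd': node 0→1
i=1 'd': node 1→12
i=2 'a': node 12→2 ·f  ** P0@[1:2],P6@[2:2]
i=3 'b': node 2→3 ·f
i=4 'c': node 3→4
i=5 'a': node 4→9 ·f  ** P6@[5:5]
i=6 'b': node 9→10  ** P2@[4:6]
i=7 'b': node 10→16 ·f
i=8 'b': node 16→16 ·f
i=9 'd': node 16→1 ·f
i=10 'd': node 1→12
i=11 'c': node 12→11 ·f  ** P3@[10:11]
i=12 'b': node 11→3 ·f
i=13 'd': node 3→1 ·f
i=14 'c': node 1→11  ** P3@[13:14]
i=15 'd': node 11→1 ·f
i=16 'd': node 1→12
i=17 'd': node 12→13
i=18 'b': node 13→14
i=19 'c': node 14→15  ** P4@[15:19]
i=20 'c': node 15→5 ·f
i=21 'a': node 5→9 ·f  ** P6@[21:21]
i=22 'b': node 9→10  ** P2@[20:22]
i=23 'd': node 10→1 ·f
i=24 'c': node 1→11  ** P3@[23:24]
i=25 'd': node 11→1 ·f
i=26 'c': node 1→11  ** P3@[25:26]
i=27 'c': node 11→8 ·f
i=28 'c': node 8→8 ·f
i=29 'b': node 8→3 ·f
i=30 'd': node 3→1 ·f
i=31 'c': node 1→11  ** P3@[30:31]
i=32 'd': node 11→1 ·f
i=33 'c': node 1→11  ** P3@[32:33]
i=34 'c': node 11→8 ·f
i=35 'd': node 8→1 ·f
i=36 'd': node 1→12
i=37 'd': node 12→13
i=38 'b': node 13→14
i=39 'c': node 14→15  ** P4@[35:39]
i=40 'd': node 15→1 ·f
i=41 'c': node 1→11  ** P3@[40:41]
i=42 'd': node 11→1 ·f
i=43 'd': node 1→12
i=44 'b': node 12→3 ·f
i=45 'b': node 3→16
i=46 'c': node 16→17
i=47 'd': node 17→18  ** P5@[44:47]
i=48 'd': node 18→12 ·f
i=49 'a': node 12→2 ·f  ** P0@[48:49],P6@[49:49]
i=50 'a': node 2→19 ·f  ** P6@[50:50]
i=51 'b': node 19→3 ·f
i=52 'b': node 3→16
i=53 'c': node 16→17
i=54 'd': node 17→18  ** P5@[51:54]
i=55 'c': node 18→11 ·f  ** P3@[54:55]
i=56 'a': node 11→9 ·f  ** P6@[56:56]
i=57 'a': node 9→19 ·f  ** P6@[57:57]
i=58 'c': node 19→8 ·f
i=59 'b': node 8→3 ·f
i=60 'd': node 3→1 ·f
i=61 'c': node 1→11  ** P3@[60:61]
i=62 'd': node 11→1 ·f
i=63 'c': node 1→11  ** P3@[62:63]
i=64 'a': node 11→9 ·f  ** P6@[64:64]
i=65 'd': node 9→1 ·f
i=66 'c': node 1→11  ** P3@[65:66]
i=67 'a': node 11→9 ·f  ** P6@[67:67]
i=68 'b': node 9→10  ** P2@[66:68]
i=69 'a': node 10→19 ·f  ** P6@[69:69]
i=70 'd': node 19→1 ·f
i=71 'c': node 1→11  ** P3@[70:71]
i=72 'a': node 11→9 ·f  ** P6@[72:72]
i=73 'a': node 9→19 ·f  ** P6@[73:73]

Result: [[2,0],[2,6],[5,6],[6,2],[11,3],[14,3],[19,4],[21,6],[22,2],[24,3],[26,3],[31,3],[33,3],[39,4],[41,3],[47,5],[49,0],[49,6],[50,6],[54,5],[55,3],[56,6],[57,6],[61,3],[63,3],[64,6],[66,3],[67,6],[68,2],[69,6],[71,3],[72,6],[73,6]]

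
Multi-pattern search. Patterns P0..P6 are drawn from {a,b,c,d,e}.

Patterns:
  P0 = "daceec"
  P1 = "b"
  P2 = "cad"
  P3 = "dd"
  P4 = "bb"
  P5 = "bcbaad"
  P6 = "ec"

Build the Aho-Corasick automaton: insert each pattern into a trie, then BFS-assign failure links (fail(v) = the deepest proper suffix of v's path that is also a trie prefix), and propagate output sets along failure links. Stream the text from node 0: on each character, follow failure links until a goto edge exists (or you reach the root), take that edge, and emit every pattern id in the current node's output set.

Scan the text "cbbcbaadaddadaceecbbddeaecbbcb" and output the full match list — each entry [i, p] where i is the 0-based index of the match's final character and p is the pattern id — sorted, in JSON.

Construct AC machine:
Trie nodes:
  0='ε' goto b→7 c→8 d→1 e→18
  1='d' goto a→2 d→11
  2='da' goto c→3
  3='dac' goto e→4
  4='dace' goto e→5
  5='dacee' goto c→6
  6='daceec' goto ·  [P0 ends]
  7='b' goto b→12 c→13  [P1 ends]
  8='c' goto a→9
  9='ca' goto d→10
  10='cad' goto ·  [P2 ends]
  11='dd' goto ·  [P3 ends]
  12='bb' goto ·  [P4 ends]
  13='bc' goto b→14
  14='bcb' goto a→15
  15='bcba' goto a→16
  16='bcbaa' goto d→17
  17='bcbaad' goto ·  [P5 ends]
  18='e' goto c→19
  19='ec' goto ·  [P6 ends]

BFS fail/out derivation:
  n1('d'): parent n0 fail=0; on 'd' 0 → fail=0;  out ∅∪∅=∅
  n7('b'): parent n0 fail=0; on 'b' 0 → fail=0;  out {1}∪∅={1}
  n8('c'): parent n0 fail=0; on 'c' 0 → fail=0;  out ∅∪∅=∅
  n18('e'): parent n0 fail=0; on 'e' 0 → fail=0;  out ∅∪∅=∅
  n2('da'): parent n1 fail=0; on 'a' 0 → fail=0;  out ∅∪∅=∅
  n9('ca'): parent n8 fail=0; on 'a' 0 → fail=0;  out ∅∪∅=∅
  n11('dd'): parent n1 fail=0; on 'd' 0 → fail=1;  out {3}∪∅={3}
  n12('bb'): parent n7 fail=0; on 'b' 0 → fail=7;  out {4}∪{1}={1,4}
  n13('bc'): parent n7 fail=0; on 'c' 0 → fail=8;  out ∅∪∅=∅
  n19('ec'): parent n18 fail=0; on 'c' 0 → fail=8;  out {6}∪∅={6}
  n3('dac'): parent n2 fail=0; on 'c' 0 → fail=8;  out ∅∪∅=∅
  n10('cad'): parent n9 fail=0; on 'd' 0 → fail=1;  out {2}∪∅={2}
  n14('bcb'): parent n13 fail=8; on 'b' 8→0 → fail=7;  out ∅∪{1}={1}
  n4('dace'): parent n3 fail=8; on 'e' 8→0 → fail=18;  out ∅∪∅=∅
  n15('bcba'): parent n14 fail=7; on 'a' 7→0 → fail=0;  out ∅∪∅=∅
  n5('dacee'): parent n4 fail=18; on 'e' 18→0 → fail=18;  out ∅∪∅=∅
  n16('bcbaa'): parent n15 fail=0; on 'a' 0 → fail=0;  out ∅∪∅=∅
  n6('daceec'): parent n5 fail=18; on 'c' 18 → fail=19;  out {0}∪{6}={0,6}
  n17('bcbaad'): parent n16 fail=0; on 'd' 0 → fail=1;  out {5}∪∅={5}

Scan:
pos 0 'c': at 8
pos 1 'b': at 7 (via fail)  ** P1@[1:1]
pos 2 'b': at 12  ** P1@[2:2],P4@[1:2]
pos 3 'c': at 13 (via fail)
pos 4 'b': at 14  ** P1@[4:4]
pos 5 'a': at 15
pos 6 'a': at 16
pos 7 'd': at 17  ** P5@[2:7]
pos 8 'a': at 2 (via fail)
pos 9 'd': at 1 (via fail)
pos 10 'd': at 11  ** P3@[9:10]
pos 11 'a': at 2 (via fail)
pos 12 'd': at 1 (via fail)
pos 13 'a': at 2
pos 14 'c': at 3
pos 15 'e': at 4
pos 16 'e': at 5
pos 17 'c': at 6  ** P0@[12:17],P6@[16:17]
pos 18 'b': at 7 (via fail)  ** P1@[18:18]
pos 19 'b': at 12  ** P1@[19:19],P4@[18:19]
pos 20 'd': at 1 (via fail)
pos 21 'd': at 11  ** P3@[20:21]
pos 22 'e': at 18 (via fail)
pos 23 'a': at 0 (via fail)
pos 24 'e': at 18
pos 25 'c': at 19  ** P6@[24:25]
pos 26 'b': at 7 (via fail)  ** P1@[26:26]
pos 27 'b': at 12  ** P1@[27:27],P4@[26:27]
pos 28 'c': at 13 (via fail)
pos 29 'b': at 14  ** P1@[29:29]

All matches (sorted): [[1,1],[2,1],[2,4],[4,1],[7,5],[10,3],[17,0],[17,6],[18,1],[19,1],[19,4],[21,3],[25,6],[26,1],[27,1],[27,4],[29,1]]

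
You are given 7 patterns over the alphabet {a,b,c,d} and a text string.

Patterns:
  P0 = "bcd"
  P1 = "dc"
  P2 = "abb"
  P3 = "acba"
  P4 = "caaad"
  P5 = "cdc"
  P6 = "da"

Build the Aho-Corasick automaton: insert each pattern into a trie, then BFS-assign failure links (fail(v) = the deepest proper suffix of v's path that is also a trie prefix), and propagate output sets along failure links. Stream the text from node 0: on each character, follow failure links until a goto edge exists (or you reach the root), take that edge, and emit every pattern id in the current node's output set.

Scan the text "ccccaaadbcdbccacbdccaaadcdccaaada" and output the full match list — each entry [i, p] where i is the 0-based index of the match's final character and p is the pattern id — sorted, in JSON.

Build:
Trie (insert patterns):
  n0 'ε': a→6 b→1 c→12 d→4
  n1 'b': c→2
  n2 'bc': d→3
  n3 'bcd': ·  ←P0
  n4 'd': a→19 c→5
  n5 'dc': ·  ←P1
  n6 'a': b→7 c→9
  n7 'ab': b→8
  n8 'abb': ·  ←P2
  n9 'ac': b→10
  n10 'acb': a→11
  n11 'acba': ·  ←P3
  n12 'c': a→13 d→17
  n13 'ca': a→14
  n14 'caa': a→15
  n15 'caaa': d→16
  n16 'caaad': ·  ←P4
  n17 'cd': c→18
  n18 'cdc': ·  ←P5
  n19 'da': ·  ←P6

BFS fail/out derivation:
  n1('b'): parent n0 fail=0; on 'b' 0 → fail=0;  out ∅∪∅=∅
  n4('d'): parent n0 fail=0; on 'd' 0 → fail=0;  out ∅∪∅=∅
  n6('a'): parent n0 fail=0; on 'a' 0 → fail=0;  out ∅∪∅=∅
  n12('c'): parent n0 fail=0; on 'c' 0 → fail=0;  out ∅∪∅=∅
  n2('bc'): parent n1 fail=0; on 'c' 0 → fail=12;  out ∅∪∅=∅
  n5('dc'): parent n4 fail=0; on 'c' 0 → fail=12;  out {1}∪∅={1}
  n7('ab'): parent n6 fail=0; on 'b' 0 → fail=1;  out ∅∪∅=∅
  n9('ac'): parent n6 fail=0; on 'c' 0 → fail=12;  out ∅∪∅=∅
  n13('ca'): parent n12 fail=0; on 'a' 0 → fail=6;  out ∅∪∅=∅
  n17('cd'): parent n12 fail=0; on 'd' 0 → fail=4;  out ∅∪∅=∅
  n19('da'): parent n4 fail=0; on 'a' 0 → fail=6;  out {6}∪∅={6}
  n3('bcd'): parent n2 fail=12; on 'd' 12 → fail=17;  out {0}∪∅={0}
  n8('abb'): parent n7 fail=1; on 'b' 1→0 → fail=1;  out {2}∪∅={2}
  n10('acb'): parent n9 fail=12; on 'b' 12→0 → fail=1;  out ∅∪∅=∅
  n14('caa'): parent n13 fail=6; on 'a' 6→0 → fail=6;  out ∅∪∅=∅
  n18('cdc'): parent n17 fail=4; on 'c' 4 → fail=5;  out {5}∪{1}={1,5}
  n11('acba'): parent n10 fail=1; on 'a' 1→0 → fail=6;  out {3}∪∅={3}
  n15('caaa'): parent n14 fail=6; on 'a' 6→0 → fail=6;  out ∅∪∅=∅
  n16('caaad'): parent n15 fail=6; on 'd' 6→0 → fail=4;  out {4}∪∅={4}

Scan:
[0] read 'c'  n0⇒n12
[1] read 'c'  n12⇒n12 (via fail)
[2] read 'c'  n12⇒n12 (via fail)
[3] read 'c'  n12⇒n12 (via fail)
[4] read 'a'  n12⇒n13
[5] read 'a'  n13⇒n14
[6] read 'a'  n14⇒n15
[7] read 'd'  n15⇒n16  emit P4@[3:7]
[8] read 'b'  n16⇒n1 (via fail)
[9] read 'c'  n1⇒n2
[10] read 'd'  n2⇒n3  emit P0@[8:10]
[11] read 'b'  n3⇒n1 (via fail)
[12] read 'c'  n1⇒n2
[13] read 'c'  n2⇒n12 (via fail)
[14] read 'a'  n12⇒n13
[15] read 'c'  n13⇒n9 (via fail)
[16] read 'b'  n9⇒n10
[17] read 'd'  n10⇒n4 (via fail)
[18] read 'c'  n4⇒n5  emit P1@[17:18]
[19] read 'c'  n5⇒n12 (via fail)
[20] read 'a'  n12⇒n13
[21] read 'a'  n13⇒n14
[22] read 'a'  n14⇒n15
[23] read 'd'  n15⇒n16  emit P4@[19:23]
[24] read 'c'  n16⇒n5 (via fail)  emit P1@[23:24]
[25] read 'd'  n5⇒n17 (via fail)
[26] read 'c'  n17⇒n18  emit P1@[25:26],P5@[24:26]
[27] read 'c'  n18⇒n12 (via fail)
[28] read 'a'  n12⇒n13
[29] read 'a'  n13⇒n14
[30] read 'a'  n14⇒n15
[31] read 'd'  n15⇒n16  emit P4@[27:31]
[32] read 'a'  n16⇒n19 (via fail)  emit P6@[31:32]

Result: [[7,4],[10,0],[18,1],[23,4],[24,1],[26,1],[26,5],[31,4],[32,6]]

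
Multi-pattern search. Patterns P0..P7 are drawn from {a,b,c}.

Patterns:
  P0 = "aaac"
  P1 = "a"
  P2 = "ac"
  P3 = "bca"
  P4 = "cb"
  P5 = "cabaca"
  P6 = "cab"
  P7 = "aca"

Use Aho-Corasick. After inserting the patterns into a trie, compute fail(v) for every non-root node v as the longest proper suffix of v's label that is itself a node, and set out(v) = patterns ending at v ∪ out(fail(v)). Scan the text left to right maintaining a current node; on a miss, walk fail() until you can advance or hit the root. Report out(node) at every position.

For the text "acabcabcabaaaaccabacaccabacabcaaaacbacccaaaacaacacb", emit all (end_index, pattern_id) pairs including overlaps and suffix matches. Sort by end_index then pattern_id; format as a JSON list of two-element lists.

Construct AC machine:
Trie nodes:
  0='ε' goto a→1 b→6 c→9
  1='a' goto a→2 c→5  ←P1
  2='aa' goto a→3
  3='aaa' goto c→4
  4='aaac' goto ·  ←P0
  5='ac' goto a→16  ←P2
  6='b' goto c→7
  7='bc' goto a→8
  8='bca' goto ·  ←P3
  9='c' goto a→11 b→10
  10='cb' goto ·  ←P4
  11='ca' goto b→12
  12='cab' goto a→13  ←P6
  13='caba' goto c→14
  14='cabac' goto a→15
  15='cabaca' goto ·  ←P5
  16='aca' goto ·  ←P7

BFS fail/out derivation:
  n1('a'): parent n0 fail=0; on 'a' 0 → fail=0;  out {1}∪∅={1}
  n6('b'): parent n0 fail=0; on 'b' 0 → fail=0;  out ∅∪∅=∅
  n9('c'): parent n0 fail=0; on 'c' 0 → fail=0;  out ∅∪∅=∅
  n2('aa'): parent n1 fail=0; on 'a' 0 → fail=1;  out ∅∪{1}={1}
  n5('ac'): parent n1 fail=0; on 'c' 0 → fail=9;  out {2}∪∅={2}
  n7('bc'): parent n6 fail=0; on 'c' 0 → fail=9;  out ∅∪∅=∅
  n10('cb'): parent n9 fail=0; on 'b' 0 → fail=6;  out {4}∪∅={4}
  n11('ca'): parent n9 fail=0; on 'a' 0 → fail=1;  out ∅∪{1}={1}
  n3('aaa'): parent n2 fail=1; on 'a' 1 → fail=2;  out ∅∪{1}={1}
  n8('bca'): parent n7 fail=9; on 'a' 9 → fail=11;  out {3}∪{1}={1,3}
  n12('cab'): parent n11 fail=1; on 'b' 1→0 → fail=6;  out {6}∪∅={6}
  n16('aca'): parent n5 fail=9; on 'a' 9 → fail=11;  out {7}∪{1}={1,7}
  n4('aaac'): parent n3 fail=2; on 'c' 2→1 → fail=5;  out {0}∪{2}={0,2}
  n13('caba'): parent n12 fail=6; on 'a' 6→0 → fail=1;  out ∅∪{1}={1}
  n14('cabac'): parent n13 fail=1; on 'c' 1 → fail=5;  out ∅∪{2}={2}
  n15('cabaca'): parent n14 fail=5; on 'a' 5 → fail=16;  out {5}∪{1,7}={1,5,7}

Run:
[0] read 'a'  n0⇒n1  ** P1@[0:0]
[1] read 'c'  n1⇒n5  ** P2@[0:1]
[2] read 'a'  n5⇒n16  ** P1@[2:2],P7@[0:2]
[3] read 'b'  n16⇒n12 ·f  ** P6@[1:3]
[4] read 'c'  n12⇒n7 ·f
[5] read 'a'  n7⇒n8  ** P1@[5:5],P3@[3:5]
[6] read 'b'  n8⇒n12 ·f  ** P6@[4:6]
[7] read 'c'  n12⇒n7 ·f
[8] read 'a'  n7⇒n8  ** P1@[8:8],P3@[6:8]
[9] read 'b'  n8⇒n12 ·f  ** P6@[7:9]
[10] read 'a'  n12⇒n13  ** P1@[10:10]
[11] read 'a'  n13⇒n2 ·f  ** P1@[11:11]
[12] read 'a'  n2⇒n3  ** P1@[12:12]
[13] read 'a'  n3⇒n3 ·f  ** P1@[13:13]
[14] read 'c'  n3⇒n4  ** P0@[11:14],P2@[13:14]
[15] read 'c'  n4⇒n9 ·f
[16] read 'a'  n9⇒n11  ** P1@[16:16]
[17] read 'b'  n11⇒n12  ** P6@[15:17]
[18] read 'a'  n12⇒n13  ** P1@[18:18]
[19] read 'c'  n13⇒n14  ** P2@[18:19]
[20] read 'a'  n14⇒n15  ** P1@[20:20],P5@[15:20],P7@[18:20]
[21] read 'c'  n15⇒n5 ·f  ** P2@[20:21]
[22] read 'c'  n5⇒n9 ·f
[23] read 'a'  n9⇒n11  ** P1@[23:23]
[24] read 'b'  n11⇒n12  ** P6@[22:24]
[25] read 'a'  n12⇒n13  ** P1@[25:25]
[26] read 'c'  n13⇒n14  ** P2@[25:26]
[27] read 'a'  n14⇒n15  ** P1@[27:27],P5@[22:27],P7@[25:27]
[28] read 'b'  n15⇒n12 ·f  ** P6@[26:28]
[29] read 'c'  n12⇒n7 ·f
[30] read 'a'  n7⇒n8  ** P1@[30:30],P3@[28:30]
[31] read 'a'  n8⇒n2 ·f  ** P1@[31:31]
[32] read 'a'  n2⇒n3  ** P1@[32:32]
[33] read 'a'  n3⇒n3 ·f  ** P1@[33:33]
[34] read 'c'  n3⇒n4  ** P0@[31:34],P2@[33:34]
[35] read 'b'  n4⇒n10 ·f  ** P4@[34:35]
[36] read 'a'  n10⇒n1 ·f  ** P1@[36:36]
[37] read 'c'  n1⇒n5  ** P2@[36:37]
[38] read 'c'  n5⇒n9 ·f
[39] read 'c'  n9⇒n9 ·f
[40] read 'a'  n9⇒n11  ** P1@[40:40]
[41] read 'a'  n11⇒n2 ·f  ** P1@[41:41]
[42] read 'a'  n2⇒n3  ** P1@[42:42]
[43] read 'a'  n3⇒n3 ·f  ** P1@[43:43]
[44] read 'c'  n3⇒n4  ** P0@[41:44],P2@[43:44]
[45] read 'a'  n4⇒n16 ·f  ** P1@[45:45],P7@[43:45]
[46] read 'a'  n16⇒n2 ·f  ** P1@[46:46]
[47] read 'c'  n2⇒n5 ·f  ** P2@[46:47]
[48] read 'a'  n5⇒n16  ** P1@[48:48],P7@[46:48]
[49] read 'c'  n16⇒n5 ·f  ** P2@[48:49]
[50] read 'b'  n5⇒n10 ·f  ** P4@[49:50]

Result: [[0,1],[1,2],[2,1],[2,7],[3,6],[5,1],[5,3],[6,6],[8,1],[8,3],[9,6],[10,1],[11,1],[12,1],[13,1],[14,0],[14,2],[16,1],[17,6],[18,1],[19,2],[20,1],[20,5],[20,7],[21,2],[23,1],[24,6],[25,1],[26,2],[27,1],[27,5],[27,7],[28,6],[30,1],[30,3],[31,1],[32,1],[33,1],[34,0],[34,2],[35,4],[36,1],[37,2],[40,1],[41,1],[42,1],[43,1],[44,0],[44,2],[45,1],[45,7],[46,1],[47,2],[48,1],[48,7],[49,2],[50,4]]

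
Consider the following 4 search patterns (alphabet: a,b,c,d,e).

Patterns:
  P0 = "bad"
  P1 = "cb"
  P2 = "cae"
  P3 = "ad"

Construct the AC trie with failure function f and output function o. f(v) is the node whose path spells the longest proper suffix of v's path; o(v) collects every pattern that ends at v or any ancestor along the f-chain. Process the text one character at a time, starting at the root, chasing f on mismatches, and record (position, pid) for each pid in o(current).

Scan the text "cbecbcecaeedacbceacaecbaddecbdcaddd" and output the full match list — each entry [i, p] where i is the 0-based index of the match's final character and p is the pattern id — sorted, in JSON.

Build automaton:
Trie nodes:
  0='ε' goto a→8 b→1 c→4
  1='b' goto a→2
  2='ba' goto d→3
  3='bad' goto ·  [P0 ends]
  4='c' goto a→6 b→5
  5='cb' goto ·  [P1 ends]
  6='ca' goto e→7
  7='cae' goto ·  [P2 ends]
  8='a' goto d→9
  9='ad' goto ·  [P3 ends]

BFS fail/out derivation:
  n1('b'): parent n0 fail=0; on 'b' 0 → fail=0;  out ∅∪∅=∅
  n4('c'): parent n0 fail=0; on 'c' 0 → fail=0;  out ∅∪∅=∅
  n8('a'): parent n0 fail=0; on 'a' 0 → fail=0;  out ∅∪∅=∅
  n2('ba'): parent n1 fail=0; on 'a' 0 → fail=8;  out ∅∪∅=∅
  n5('cb'): parent n4 fail=0; on 'b' 0 → fail=1;  out {1}∪∅={1}
  n6('ca'): parent n4 fail=0; on 'a' 0 → fail=8;  out ∅∪∅=∅
  n9('ad'): parent n8 fail=0; on 'd' 0 → fail=0;  out {3}∪∅={3}
  n3('bad'): parent n2 fail=8; on 'd' 8 → fail=9;  out {0}∪{3}={0,3}
  n7('cae'): parent n6 fail=8; on 'e' 8→0 → fail=0;  out {2}∪∅={2}

Scan:
i=0 'c': node 0→4
i=1 'b': node 4→5  emit P1@[0:1]
i=2 'e': node 5→0 (fail-walked)
i=3 'c': node 0→4
i=4 'b': node 4→5  emit P1@[3:4]
i=5 'c': node 5→4 (fail-walked)
i=6 'e': node 4→0 (fail-walked)
i=7 'c': node 0→4
i=8 'a': node 4→6
i=9 'e': node 6→7  emit P2@[7:9]
i=10 'e': node 7→0 (fail-walked)
i=11 'd': node 0→0
i=12 'a': node 0→8
i=13 'c': node 8→4 (fail-walked)
i=14 'b': node 4→5  emit P1@[13:14]
i=15 'c': node 5→4 (fail-walked)
i=16 'e': node 4→0 (fail-walked)
i=17 'a': node 0→8
i=18 'c': node 8→4 (fail-walked)
i=19 'a': node 4→6
i=20 'e': node 6→7  emit P2@[18:20]
i=21 'c': node 7→4 (fail-walked)
i=22 'b': node 4→5  emit P1@[21:22]
i=23 'a': node 5→2 (fail-walked)
i=24 'd': node 2→3  emit P0@[22:24],P3@[23:24]
i=25 'd': node 3→0 (fail-walked)
i=26 'e': node 0→0
i=27 'c': node 0→4
i=28 'b': node 4→5  emit P1@[27:28]
i=29 'd': node 5→0 (fail-walked)
i=30 'c': node 0→4
i=31 'a': node 4→6
i=32 'd': node 6→9 (fail-walked)  emit P3@[31:32]
i=33 'd': node 9→0 (fail-walked)
i=34 'd': node 0→0

Matches: [[1,1],[4,1],[9,2],[14,1],[20,2],[22,1],[24,0],[24,3],[28,1],[32,3]]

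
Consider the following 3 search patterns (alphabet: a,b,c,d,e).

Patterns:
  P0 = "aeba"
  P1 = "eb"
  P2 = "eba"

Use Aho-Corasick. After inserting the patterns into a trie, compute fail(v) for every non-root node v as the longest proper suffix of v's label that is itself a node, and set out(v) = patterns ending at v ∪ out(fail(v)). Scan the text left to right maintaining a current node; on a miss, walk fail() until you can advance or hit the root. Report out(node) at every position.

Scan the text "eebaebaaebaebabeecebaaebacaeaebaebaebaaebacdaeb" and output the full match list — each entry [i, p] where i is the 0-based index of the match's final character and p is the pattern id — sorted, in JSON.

Construct AC machine:
Trie (insert patterns):
  n0 'ε': a→1 e→5
  n1 'a': e→2
  n2 'ae': b→3
  n3 'aeb': a→4
  n4 'aeba': ·  ←P0
  n5 'e': b→6
  n6 'eb': a→7  ←P1
  n7 'eba': ·  ←P2

BFS fail/out derivation:
  fail(1) 'a': from fail(0)=0 chase 'a': 0 ⇒ 0;  out=∅∪out(0)=∅
  fail(5) 'e': from fail(0)=0 chase 'e': 0 ⇒ 0;  out=∅∪out(0)=∅
  fail(2) 'ae': from fail(1)=0 chase 'e': 0 ⇒ 5;  out=∅∪out(5)=∅
  fail(6) 'eb': from fail(5)=0 chase 'b': 0 ⇒ 0;  out={1}∪out(0)={1}
  fail(3) 'aeb': from fail(2)=5 chase 'b': 5 ⇒ 6;  out=∅∪out(6)={1}
  fail(7) 'eba': from fail(6)=0 chase 'a': 0 ⇒ 1;  out={2}∪out(1)={2}
  fail(4) 'aeba': from fail(3)=6 chase 'a': 6 ⇒ 7;  out={0}∪out(7)={0,2}

Text stream:
pos 0 'e': at 5
pos 1 'e': at 5 ·f
pos 2 'b': at 6  emit P1@[1:2]
pos 3 'a': at 7  emit P2@[1:3]
pos 4 'e': at 2 ·f
pos 5 'b': at 3  emit P1@[4:5]
pos 6 'a': at 4  emit P0@[3:6],P2@[4:6]
pos 7 'a': at 1 ·f
pos 8 'e': at 2
pos 9 'b': at 3  emit P1@[8:9]
pos 10 'a': at 4  emit P0@[7:10],P2@[8:10]
pos 11 'e': at 2 ·f
pos 12 'b': at 3  emit P1@[11:12]
pos 13 'a': at 4  emit P0@[10:13],P2@[11:13]
pos 14 'b': at 0 ·f
pos 15 'e': at 5
pos 16 'e': at 5 ·f
pos 17 'c': at 0 ·f
pos 18 'e': at 5
pos 19 'b': at 6  emit P1@[18:19]
pos 20 'a': at 7  emit P2@[18:20]
pos 21 'a': at 1 ·f
pos 22 'e': at 2
pos 23 'b': at 3  emit P1@[22:23]
pos 24 'a': at 4  emit P0@[21:24],P2@[22:24]
pos 25 'c': at 0 ·f
pos 26 'a': at 1
pos 27 'e': at 2
pos 28 'a': at 1 ·f
pos 29 'e': at 2
pos 30 'b': at 3  emit P1@[29:30]
pos 31 'a': at 4  emit P0@[28:31],P2@[29:31]
pos 32 'e': at 2 ·f
pos 33 'b': at 3  emit P1@[32:33]
pos 34 'a': at 4  emit P0@[31:34],P2@[32:34]
pos 35 'e': at 2 ·f
pos 36 'b': at 3  emit P1@[35:36]
pos 37 'a': at 4  emit P0@[34:37],P2@[35:37]
pos 38 'a': at 1 ·f
pos 39 'e': at 2
pos 40 'b': at 3  emit P1@[39:40]
pos 41 'a': at 4  emit P0@[38:41],P2@[39:41]
pos 42 'c': at 0 ·f
pos 43 'd': at 0
pos 44 'a': at 1
pos 45 'e': at 2
pos 46 'b': at 3  emit P1@[45:46]

Result: [[2,1],[3,2],[5,1],[6,0],[6,2],[9,1],[10,0],[10,2],[12,1],[13,0],[13,2],[19,1],[20,2],[23,1],[24,0],[24,2],[30,1],[31,0],[31,2],[33,1],[34,0],[34,2],[36,1],[37,0],[37,2],[40,1],[41,0],[41,2],[46,1]]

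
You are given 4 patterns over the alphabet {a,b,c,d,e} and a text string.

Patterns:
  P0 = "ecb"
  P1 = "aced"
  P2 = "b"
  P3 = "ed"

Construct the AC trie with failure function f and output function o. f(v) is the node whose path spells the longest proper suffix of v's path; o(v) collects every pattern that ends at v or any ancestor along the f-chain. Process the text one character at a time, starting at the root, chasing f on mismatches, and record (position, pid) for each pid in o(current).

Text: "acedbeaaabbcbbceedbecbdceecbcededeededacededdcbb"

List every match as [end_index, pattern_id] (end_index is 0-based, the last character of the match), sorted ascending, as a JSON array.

Build:
Trie (insert patterns):
  n0 'ε': a→4 b→8 e→1
  n1 'e': c→2 d→9
  n2 'ec': b→3
  n3 'ecb': ·  [P0 ends]
  n4 'a': c→5
  n5 'ac': e→6
  n6 'ace': d→7
  n7 'aced': ·  [P1 ends]
  n8 'b': ·  [P2 ends]
  n9 'ed': ·  [P3 ends]

BFS fail/out derivation:
  n1('e'): parent n0 fail=0; on 'e' 0 → fail=0;  out ∅∪∅=∅
  n4('a'): parent n0 fail=0; on 'a' 0 → fail=0;  out ∅∪∅=∅
  n8('b'): parent n0 fail=0; on 'b' 0 → fail=0;  out {2}∪∅={2}
  n2('ec'): parent n1 fail=0; on 'c' 0 → fail=0;  out ∅∪∅=∅
  n5('ac'): parent n4 fail=0; on 'c' 0 → fail=0;  out ∅∪∅=∅
  n9('ed'): parent n1 fail=0; on 'd' 0 → fail=0;  out {3}∪∅={3}
  n3('ecb'): parent n2 fail=0; on 'b' 0 → fail=8;  out {0}∪{2}={0,2}
  n6('ace'): parent n5 fail=0; on 'e' 0 → fail=1;  out ∅∪∅=∅
  n7('aced'): parent n6 fail=1; on 'd' 1 → fail=9;  out {1}∪{3}={1,3}

Run:
i=0 'a': node 0→4
i=1 'c': node 4→5
i=2 'e': node 5→6
i=3 'd': node 6→7  ** P1@[0:3],P3@[2:3]
i=4 'b': node 7→8 (via fail)  ** P2@[4:4]
i=5 'e': node 8→1 (via fail)
i=6 'a': node 1→4 (via fail)
i=7 'a': node 4→4 (via fail)
i=8 'a': node 4→4 (via fail)
i=9 'b': node 4→8 (via fail)  ** P2@[9:9]
i=10 'b': node 8→8 (via fail)  ** P2@[10:10]
i=11 'c': node 8→0 (via fail)
i=12 'b': node 0→8  ** P2@[12:12]
i=13 'b': node 8→8 (via fail)  ** P2@[13:13]
i=14 'c': node 8→0 (via fail)
i=15 'e': node 0→1
i=16 'e': node 1→1 (via fail)
i=17 'd': node 1→9  ** P3@[16:17]
i=18 'b': node 9→8 (via fail)  ** P2@[18:18]
i=19 'e': node 8→1 (via fail)
i=20 'c': node 1→2
i=21 'b': node 2→3  ** P0@[19:21],P2@[21:21]
i=22 'd': node 3→0 (via fail)
i=23 'c': node 0→0
i=24 'e': node 0→1
i=25 'e': node 1→1 (via fail)
i=26 'c': node 1→2
i=27 'b': node 2→3  ** P0@[25:27],P2@[27:27]
i=28 'c': node 3→0 (via fail)
i=29 'e': node 0→1
i=30 'd': node 1→9  ** P3@[29:30]
i=31 'e': node 9→1 (via fail)
i=32 'd': node 1→9  ** P3@[31:32]
i=33 'e': node 9→1 (via fail)
i=34 'e': node 1→1 (via fail)
i=35 'd': node 1→9  ** P3@[34:35]
i=36 'e': node 9→1 (via fail)
i=37 'd': node 1→9  ** P3@[36:37]
i=38 'a': node 9→4 (via fail)
i=39 'c': node 4→5
i=40 'e': node 5→6
i=41 'd': node 6→7  ** P1@[38:41],P3@[40:41]
i=42 'e': node 7→1 (via fail)
i=43 'd': node 1→9  ** P3@[42:43]
i=44 'd': node 9→0 (via fail)
i=45 'c': node 0→0
i=46 'b': node 0→8  ** P2@[46:46]
i=47 'b': node 8→8 (via fail)  ** P2@[47:47]

Result: [[3,1],[3,3],[4,2],[9,2],[10,2],[12,2],[13,2],[17,3],[18,2],[21,0],[21,2],[27,0],[27,2],[30,3],[32,3],[35,3],[37,3],[41,1],[41,3],[43,3],[46,2],[47,2]]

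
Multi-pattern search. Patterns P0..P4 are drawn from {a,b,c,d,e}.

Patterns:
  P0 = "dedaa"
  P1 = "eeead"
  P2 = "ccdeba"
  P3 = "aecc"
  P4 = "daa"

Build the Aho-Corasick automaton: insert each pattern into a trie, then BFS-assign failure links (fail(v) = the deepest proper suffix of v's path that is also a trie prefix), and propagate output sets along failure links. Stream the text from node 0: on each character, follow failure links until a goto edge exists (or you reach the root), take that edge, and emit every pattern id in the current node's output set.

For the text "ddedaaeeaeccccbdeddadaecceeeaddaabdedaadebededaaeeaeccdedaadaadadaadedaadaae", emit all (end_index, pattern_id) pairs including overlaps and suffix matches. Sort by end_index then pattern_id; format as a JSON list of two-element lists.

Construct AC machine:
Trie nodes:
  0='ε' goto a→17 c→11 d→1 e→6
  1='d' goto a→21 e→2
  2='de' goto d→3
  3='ded' goto a→4
  4='deda' goto a→5
  5='dedaa' goto ·  [P0 ends]
  6='e' goto e→7
  7='ee' goto e→8
  8='eee' goto a→9
  9='eeea' goto d→10
  10='eeead' goto ·  [P1 ends]
  11='c' goto c→12
  12='cc' goto d→13
  13='ccd' goto e→14
  14='ccde' goto b→15
  15='ccdeb' goto a→16
  16='ccdeba' goto ·  [P2 ends]
  17='a' goto e→18
  18='ae' goto c→19
  19='aec' goto c→20
  20='aecc' goto ·  [P3 ends]
  21='da' goto a→22
  22='daa' goto ·  [P4 ends]

BFS fail/out derivation:
  fail(1) 'd': from fail(0)=0 chase 'd': 0 ⇒ 0;  out=∅∪out(0)=∅
  fail(6) 'e': from fail(0)=0 chase 'e': 0 ⇒ 0;  out=∅∪out(0)=∅
  fail(11) 'c': from fail(0)=0 chase 'c': 0 ⇒ 0;  out=∅∪out(0)=∅
  fail(17) 'a': from fail(0)=0 chase 'a': 0 ⇒ 0;  out=∅∪out(0)=∅
  fail(2) 'de': from fail(1)=0 chase 'e': 0 ⇒ 6;  out=∅∪out(6)=∅
  fail(7) 'ee': from fail(6)=0 chase 'e': 0 ⇒ 6;  out=∅∪out(6)=∅
  fail(12) 'cc': from fail(11)=0 chase 'c': 0 ⇒ 11;  out=∅∪out(11)=∅
  fail(18) 'ae': from fail(17)=0 chase 'e': 0 ⇒ 6;  out=∅∪out(6)=∅
  fail(21) 'da': from fail(1)=0 chase 'a': 0 ⇒ 17;  out=∅∪out(17)=∅
  fail(3) 'ded': from fail(2)=6 chase 'd': 6→0 ⇒ 1;  out=∅∪out(1)=∅
  fail(8) 'eee': from fail(7)=6 chase 'e': 6 ⇒ 7;  out=∅∪out(7)=∅
  fail(13) 'ccd': from fail(12)=11 chase 'd': 11→0 ⇒ 1;  out=∅∪out(1)=∅
  fail(19) 'aec': from fail(18)=6 chase 'c': 6→0 ⇒ 11;  out=∅∪out(11)=∅
  fail(22) 'daa': from fail(21)=17 chase 'a': 17→0 ⇒ 17;  out={4}∪out(17)={4}
  fail(4) 'deda': from fail(3)=1 chase 'a': 1 ⇒ 21;  out=∅∪out(21)=∅
  fail(9) 'eeea': from fail(8)=7 chase 'a': 7→6→0 ⇒ 17;  out=∅∪out(17)=∅
  fail(14) 'ccde': from fail(13)=1 chase 'e': 1 ⇒ 2;  out=∅∪out(2)=∅
  fail(20) 'aecc': from fail(19)=11 chase 'c': 11 ⇒ 12;  out={3}∪out(12)={3}
  fail(5) 'dedaa': from fail(4)=21 chase 'a': 21 ⇒ 22;  out={0}∪out(22)={0,4}
  fail(10) 'eeead': from fail(9)=17 chase 'd': 17→0 ⇒ 1;  out={1}∪out(1)={1}
  fail(15) 'ccdeb': from fail(14)=2 chase 'b': 2→6→0 ⇒ 0;  out=∅∪out(0)=∅
  fail(16) 'ccdeba': from fail(15)=0 chase 'a': 0 ⇒ 17;  out={2}∪out(17)={2}

Run:
i=0 'd': node 0→1
i=1 'd': node 1→1 ·f
i=2 'e': node 1→2
i=3 'd': node 2→3
i=4 'a': node 3→4
i=5 'a': node 4→5  ** P0@[1:5],P4@[3:5]
i=6 'e': node 5→18 ·f
i=7 'e': node 18→7 ·f
i=8 'a': node 7→17 ·f
i=9 'e': node 17→18
i=10 'c': node 18→19
i=11 'c': node 19→20  ** P3@[8:11]
i=12 'c': node 20→12 ·f
i=13 'c': node 12→12 ·f
i=14 'b': node 12→0 ·f
i=15 'd': node 0→1
i=16 'e': node 1→2
i=17 'd': node 2→3
i=18 'd': node 3→1 ·f
i=19 'a': node 1→21
i=20 'd': node 21→1 ·f
i=21 'a': node 1→21
i=22 'e': node 21→18 ·f
i=23 'c': node 18→19
i=24 'c': node 19→20  ** P3@[21:24]
i=25 'e': node 20→6 ·f
i=26 'e': node 6→7
i=27 'e': node 7→8
i=28 'a': node 8→9
i=29 'd': node 9→10  ** P1@[25:29]
i=30 'd': node 10→1 ·f
i=31 'a': node 1→21
i=32 'a': node 21→22  ** P4@[30:32]
i=33 'b': node 22→0 ·f
i=34 'd': node 0→1
i=35 'e': node 1→2
i=36 'd': node 2→3
i=37 'a': node 3→4
i=38 'a': node 4→5  ** P0@[34:38],P4@[36:38]
i=39 'd': node 5→1 ·f
i=40 'e': node 1→2
i=41 'b': node 2→0 ·f
i=42 'e': node 0→6
i=43 'd': node 6→1 ·f
i=44 'e': node 1→2
i=45 'd': node 2→3
i=46 'a': node 3→4
i=47 'a': node 4→5  ** P0@[43:47],P4@[45:47]
i=48 'e': node 5→18 ·f
i=49 'e': node 18→7 ·f
i=50 'a': node 7→17 ·f
i=51 'e': node 17→18
i=52 'c': node 18→19
i=53 'c': node 19→20  ** P3@[50:53]
i=54 'd': node 20→13 ·f
i=55 'e': node 13→14
i=56 'd': node 14→3 ·f
i=57 'a': node 3→4
i=58 'a': node 4→5  ** P0@[54:58],P4@[56:58]
i=59 'd': node 5→1 ·f
i=60 'a': node 1→21
i=61 'a': node 21→22  ** P4@[59:61]
i=62 'd': node 22→1 ·f
i=63 'a': node 1→21
i=64 'd': node 21→1 ·f
i=65 'a': node 1→21
i=66 'a': node 21→22  ** P4@[64:66]
i=67 'd': node 22→1 ·f
i=68 'e': node 1→2
i=69 'd': node 2→3
i=70 'a': node 3→4
i=71 'a': node 4→5  ** P0@[67:71],P4@[69:71]
i=72 'd': node 5→1 ·f
i=73 'a': node 1→21
i=74 'a': node 21→22  ** P4@[72:74]
i=75 'e': node 22→18 ·f

Matches: [[5,0],[5,4],[11,3],[24,3],[29,1],[32,4],[38,0],[38,4],[47,0],[47,4],[53,3],[58,0],[58,4],[61,4],[66,4],[71,0],[71,4],[74,4]]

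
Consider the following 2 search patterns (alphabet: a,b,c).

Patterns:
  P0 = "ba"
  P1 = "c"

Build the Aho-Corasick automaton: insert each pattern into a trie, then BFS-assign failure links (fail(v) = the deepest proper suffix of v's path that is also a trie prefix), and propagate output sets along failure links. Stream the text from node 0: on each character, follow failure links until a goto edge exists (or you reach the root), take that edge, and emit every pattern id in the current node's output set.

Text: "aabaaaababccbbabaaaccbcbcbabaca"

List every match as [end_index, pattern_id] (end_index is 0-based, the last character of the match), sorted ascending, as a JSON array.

Build automaton:
Trie nodes:
  0='ε' goto b→1 c→3
  1='b' goto a→2
  2='ba' goto ·  [P0 ends]
  3='c' goto ·  [P1 ends]

Failure links (BFS by depth):
  n1('b'): parent n0 fail=0; on 'b' 0 → fail=0;  out ∅∪∅=∅
  n3('c'): parent n0 fail=0; on 'c' 0 → fail=0;  out {1}∪∅={1}
  n2('ba'): parent n1 fail=0; on 'a' 0 → fail=0;  out {0}∪∅={0}

Text stream:
i=0 'a': node 0→0
i=1 'a': node 0→0
i=2 'b': node 0→1
i=3 'a': node 1→2  ** P0@[2:3]
i=4 'a': node 2→0 (via fail)
i=5 'a': node 0→0
i=6 'a': node 0→0
i=7 'b': node 0→1
i=8 'a': node 1→2  ** P0@[7:8]
i=9 'b': node 2→1 (via fail)
i=10 'c': node 1→3 (via fail)  ** P1@[10:10]
i=11 'c': node 3→3 (via fail)  ** P1@[11:11]
i=12 'b': node 3→1 (via fail)
i=13 'b': node 1→1 (via fail)
i=14 'a': node 1→2  ** P0@[13:14]
i=15 'b': node 2→1 (via fail)
i=16 'a': node 1→2  ** P0@[15:16]
i=17 'a': node 2→0 (via fail)
i=18 'a': node 0→0
i=19 'c': node 0→3  ** P1@[19:19]
i=20 'c': node 3→3 (via fail)  ** P1@[20:20]
i=21 'b': node 3→1 (via fail)
i=22 'c': node 1→3 (via fail)  ** P1@[22:22]
i=23 'b': node 3→1 (via fail)
i=24 'c': node 1→3 (via fail)  ** P1@[24:24]
i=25 'b': node 3→1 (via fail)
i=26 'a': node 1→2  ** P0@[25:26]
i=27 'b': node 2→1 (via fail)
i=28 'a': node 1→2  ** P0@[27:28]
i=29 'c': node 2→3 (via fail)  ** P1@[29:29]
i=30 'a': node 3→0 (via fail)

Matches: [[3,0],[8,0],[10,1],[11,1],[14,0],[16,0],[19,1],[20,1],[22,1],[24,1],[26,0],[28,0],[29,1]]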